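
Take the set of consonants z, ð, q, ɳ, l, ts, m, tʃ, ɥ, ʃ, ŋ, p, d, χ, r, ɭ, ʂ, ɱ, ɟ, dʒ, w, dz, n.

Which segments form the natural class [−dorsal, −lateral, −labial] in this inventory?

The [−dorsal] segments are /z, ð, ɳ, l, ts, m, tʃ, ʃ, p, d, r, ɭ, ʂ, ɱ, dʒ, dz, n/.
Among these, [−lateral] gives /z, ð, ɳ, ts, m, tʃ, ʃ, p, d, r, ʂ, ɱ, dʒ, dz, n/.
Of those, [−labial] leaves /z, ð, ɳ, ts, tʃ, ʃ, d, r, ʂ, dʒ, dz, n/.

z, ð, ɳ, ts, tʃ, ʃ, d, r, ʂ, dʒ, dz, n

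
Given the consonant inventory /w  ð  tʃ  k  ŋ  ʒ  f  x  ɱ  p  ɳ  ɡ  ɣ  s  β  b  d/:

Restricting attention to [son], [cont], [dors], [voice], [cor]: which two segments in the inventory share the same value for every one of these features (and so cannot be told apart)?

ʒ, ð

Both /ʒ/ and /ð/ are [-sonorant], [+continuant], [-dorsal], [+voice], [+coronal]. Since the list omits [strident] and [anterior] — which do distinguish the voiced postalveolar fricative from the voiced dental fricative — this pair collapses; all other pairs remain distinct.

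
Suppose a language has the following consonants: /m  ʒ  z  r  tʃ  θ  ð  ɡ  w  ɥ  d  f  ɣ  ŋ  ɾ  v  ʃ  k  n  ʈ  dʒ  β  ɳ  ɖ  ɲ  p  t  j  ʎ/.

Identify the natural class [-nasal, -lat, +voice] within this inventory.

ʒ, z, r, ð, ɡ, w, ɥ, d, ɣ, ɾ, v, dʒ, β, ɖ, j

Checking each segment against [-nasal], [-lateral], [+voice]: /ʒ/ (voiced postalveolar fricative), /z/ (voiced alveolar fricative), /r/ (alveolar trill), /ð/ (voiced dental fricative), /ɡ/ (voiced velar stop), /w/ (labial-velar glide), among others, satisfy every feature; every other segment in the inventory fails at least one.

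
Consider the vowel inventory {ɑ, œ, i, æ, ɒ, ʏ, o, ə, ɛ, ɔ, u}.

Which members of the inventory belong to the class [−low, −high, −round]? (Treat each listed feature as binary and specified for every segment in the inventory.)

Checking each segment against [−low], [−high], [−round]: /ə/ (mid central vowel (schwa)), /ɛ/ (mid front unrounded lax vowel) satisfy every feature; every other segment in the inventory fails at least one.

ə, ɛ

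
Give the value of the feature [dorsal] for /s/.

[−dorsal]

/s/ is the voiceless alveolar fricative. The feature [dorsal] marks segments articulated with the tongue body; /s/ lacks this property, so it is [−dorsal].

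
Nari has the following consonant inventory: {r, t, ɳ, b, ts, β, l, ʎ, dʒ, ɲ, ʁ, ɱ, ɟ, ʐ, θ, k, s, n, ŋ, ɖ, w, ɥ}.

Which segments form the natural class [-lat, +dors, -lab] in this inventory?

Eliminate segments failing any feature: /r, t, ɳ, b, ts, β, dʒ, ɱ, ʐ, θ, s, n, ɖ/ are [-dorsal]; /l, ʎ/ are [+lateral]; /w, ɥ/ are [+labial]. The remaining /ɲ, ʁ, ɟ, k, ŋ/ satisfy [-lateral], [+dorsal], [-labial].

ɲ, ʁ, ɟ, k, ŋ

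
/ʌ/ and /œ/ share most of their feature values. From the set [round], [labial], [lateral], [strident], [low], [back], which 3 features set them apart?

The two segments share [-lateral], [-strident], [-low]. The only features from the list on which they differ: /ʌ/ is [-labial] while /œ/ is [+labial]; /ʌ/ is [-round] while /œ/ is [+round]; /ʌ/ is [+back] while /œ/ is [-back].

[labial], [round], [back]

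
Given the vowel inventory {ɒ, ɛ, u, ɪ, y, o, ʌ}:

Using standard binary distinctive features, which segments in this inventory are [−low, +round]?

u, y, o

Among the inventory, the [−low] segments are /ɛ, u, ɪ, y, o, ʌ/.
Within that set, [+round] leaves /u, y, o/.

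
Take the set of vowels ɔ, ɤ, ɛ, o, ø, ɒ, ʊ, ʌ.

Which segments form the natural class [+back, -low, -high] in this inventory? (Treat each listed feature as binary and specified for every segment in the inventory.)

ɔ, ɤ, o, ʌ

First, the [+back] segments are /ɔ, ɤ, o, ɒ, ʊ, ʌ/.
Among these, [-low] gives /ɔ, ɤ, o, ʊ, ʌ/.
Then [-high] leaves /ɔ, ɤ, o, ʌ/.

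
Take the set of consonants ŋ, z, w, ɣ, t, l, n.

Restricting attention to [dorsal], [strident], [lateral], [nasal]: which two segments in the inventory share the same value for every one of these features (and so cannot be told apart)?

w, ɣ

Both /w/ and /ɣ/ are [+dorsal], [−strident], [−lateral], [−nasal]. Since the list omits [sonorant], [labial] and [round] — which do distinguish the labial-velar glide from the voiced velar fricative — this pair collapses; all other pairs remain distinct.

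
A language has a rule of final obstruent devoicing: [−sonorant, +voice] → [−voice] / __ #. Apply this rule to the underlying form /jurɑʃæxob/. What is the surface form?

Only the final segment /b/ is both word-final and matches the structural description. It is a voiced bilabial stop, so [−sonorant, +voice] holds; changing it to [−voice] with all other features held fixed yields /p/ (voiceless bilabial stop). No other segment meets both the structural description and the environment, so the output is [jurɑʃæxop].

[jurɑʃæxop]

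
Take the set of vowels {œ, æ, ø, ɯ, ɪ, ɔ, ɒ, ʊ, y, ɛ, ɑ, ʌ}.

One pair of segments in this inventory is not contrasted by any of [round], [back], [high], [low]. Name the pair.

œ, ø

On the given features, /œ/ and /ø/ have an identical profile: [+round], [−back], [−high], [−low]. No other two segments in the inventory coincide on all 4 features. (They do differ in [tense], which is not among the given features.)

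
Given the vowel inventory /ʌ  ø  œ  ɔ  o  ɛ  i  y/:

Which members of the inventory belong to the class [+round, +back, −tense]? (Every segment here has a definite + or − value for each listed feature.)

ɔ

Checking each segment against [+round], [+back], [−tense]: /ɔ/ (mid back rounded lax vowel) satisfies every feature; every other segment in the inventory fails at least one.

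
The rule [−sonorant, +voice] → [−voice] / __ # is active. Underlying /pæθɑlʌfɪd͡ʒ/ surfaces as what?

[pæθɑlʌfɪt͡ʃ]

/d͡ʒ/ satisfies [−sonorant, +voice] and sits in __ #. The [−voice] counterpart of the voiced postalveolar affricate is /t͡ʃ/. Other segments in /pæθɑlʌfɪd͡ʒ/ either fail the structural description or are not in the environment, so the surface form is [pæθɑlʌfɪt͡ʃ].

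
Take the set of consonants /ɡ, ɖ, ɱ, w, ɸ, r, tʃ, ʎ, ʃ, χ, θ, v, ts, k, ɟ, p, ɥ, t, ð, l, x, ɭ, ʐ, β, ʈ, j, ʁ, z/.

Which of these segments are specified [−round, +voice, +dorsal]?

ɡ, ʎ, ɟ, j, ʁ

The [−round] segments are /ɡ, ɖ, ɱ, ɸ, r, tʃ, ʎ, ʃ, χ, θ, v, ts, k, ɟ, p, t, ð, l, x, ɭ, ʐ, β, ʈ, j, ʁ, z/.
Within that set, [+voice] gives /ɡ, ɖ, ɱ, r, ʎ, v, ɟ, ð, l, ɭ, ʐ, β, j, ʁ, z/.
Among these, [+dorsal] leaves /ɡ, ʎ, ɟ, j, ʁ/.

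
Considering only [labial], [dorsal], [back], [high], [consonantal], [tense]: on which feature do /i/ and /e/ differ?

[high]

/i/ is the high front unrounded tense vowel and /e/ is the mid front unrounded tense vowel. Both are [−labial], [+dorsal], [−back], [−consonantal], [+tense]. /i/ is [+high] while /e/ is [−high], so the distinguishing feature is [high].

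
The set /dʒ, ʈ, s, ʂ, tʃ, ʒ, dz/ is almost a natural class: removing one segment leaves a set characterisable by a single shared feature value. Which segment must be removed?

/dʒ, ʒ, ʂ, s, dz, tʃ/ are all [+strident], but /ʈ/ (voiceless retroflex stop) is [-strident]. No other single segment can be removed to leave a set sharing one feature value that the removed segment lacks, so /ʈ/ is the odd one out.

ʈ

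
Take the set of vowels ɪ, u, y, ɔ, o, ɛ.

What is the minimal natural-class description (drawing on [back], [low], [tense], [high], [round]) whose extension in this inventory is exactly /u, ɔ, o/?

[+back]

/u, ɔ, o/ are exactly the [+back] segments in the inventory, so a single feature suffices.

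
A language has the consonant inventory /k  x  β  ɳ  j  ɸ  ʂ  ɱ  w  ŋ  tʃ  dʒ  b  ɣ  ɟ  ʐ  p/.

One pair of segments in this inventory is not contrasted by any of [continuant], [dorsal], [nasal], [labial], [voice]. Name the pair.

j, ɣ

On the given features, /j/ and /ɣ/ have an identical profile: [+continuant], [+dorsal], [-nasal], [-labial], [+voice]. No other two segments in the inventory coincide on all 5 features. (They do differ in [sonorant] and [back], which are not among the given features.)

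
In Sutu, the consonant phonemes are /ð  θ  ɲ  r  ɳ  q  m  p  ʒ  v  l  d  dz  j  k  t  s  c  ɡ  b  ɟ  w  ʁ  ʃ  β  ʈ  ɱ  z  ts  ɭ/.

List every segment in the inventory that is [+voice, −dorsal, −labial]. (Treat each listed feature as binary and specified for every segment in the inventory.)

ð, r, ɳ, ʒ, l, d, dz, z, ɭ

First, the [+voice] segments are /ð, ɲ, r, ɳ, m, ʒ, v, l, d, dz, j, ɡ, b, ɟ, w, ʁ, β, ɱ, z, ɭ/.
Among these, [−dorsal] gives /ð, r, ɳ, m, ʒ, v, l, d, dz, b, β, ɱ, z, ɭ/.
Among these, [−labial] leaves /ð, r, ɳ, ʒ, l, d, dz, z, ɭ/.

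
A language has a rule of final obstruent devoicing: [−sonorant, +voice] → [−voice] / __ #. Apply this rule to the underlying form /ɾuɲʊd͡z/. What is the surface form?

/d͡z/ satisfies [−sonorant, +voice] and sits in __ #. The [−voice] counterpart of the voiced alveolar affricate is /t͡s/. Other segments in /ɾuɲʊd͡z/ either fail the structural description or are not in the environment, so the surface form is [ɾuɲʊt͡s].

[ɾuɲʊt͡s]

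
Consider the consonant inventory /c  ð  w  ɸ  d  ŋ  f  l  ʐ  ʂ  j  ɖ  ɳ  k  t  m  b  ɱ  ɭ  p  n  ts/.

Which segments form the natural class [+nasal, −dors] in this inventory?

ɳ, m, ɱ, n

Checking each segment against [+nasal], [−dorsal]: /ɳ/ (retroflex nasal), /m/ (bilabial nasal), /ɱ/ (labiodental nasal), /n/ (alveolar nasal) satisfy every feature; every other segment in the inventory fails at least one.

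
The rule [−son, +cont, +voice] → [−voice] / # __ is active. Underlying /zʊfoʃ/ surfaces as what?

[sʊfoʃ]

Only the initial segment /z/ is both word-initial and matches the structural description. It is a voiced alveolar fricative, so [−son, +cont, +voice] holds; changing it to [−voice] with all other features held fixed yields /s/ (voiceless alveolar fricative). No other segment meets both the structural description and the environment, so the output is [sʊfoʃ].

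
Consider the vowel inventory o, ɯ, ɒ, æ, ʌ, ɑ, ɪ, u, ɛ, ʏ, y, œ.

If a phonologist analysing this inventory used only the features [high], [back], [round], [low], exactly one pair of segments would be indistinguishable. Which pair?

/ʏ/ (high front rounded lax vowel) and /y/ (high front rounded tense vowel) are both [+high], [−back], [+round], [−low], so none of the listed features separates them. (They do differ in [tense], which is not among the given features.) Every other pair in the inventory differs on at least one listed feature.

ʏ, y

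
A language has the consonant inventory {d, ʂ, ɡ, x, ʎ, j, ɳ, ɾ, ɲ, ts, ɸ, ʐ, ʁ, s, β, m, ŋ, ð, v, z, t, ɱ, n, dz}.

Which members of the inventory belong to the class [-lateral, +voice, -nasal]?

d, ɡ, j, ɾ, ʐ, ʁ, β, ð, v, z, dz

The [-lateral] segments are /d, ʂ, ɡ, x, j, ɳ, ɾ, ɲ, ts, ɸ, ʐ, ʁ, s, β, m, ŋ, ð, v, z, t, ɱ, n, dz/.
Among these, [+voice] gives /d, ɡ, j, ɳ, ɾ, ɲ, ʐ, ʁ, β, m, ŋ, ð, v, z, ɱ, n, dz/.
Of those, [-nasal] leaves /d, ɡ, j, ɾ, ʐ, ʁ, β, ð, v, z, dz/.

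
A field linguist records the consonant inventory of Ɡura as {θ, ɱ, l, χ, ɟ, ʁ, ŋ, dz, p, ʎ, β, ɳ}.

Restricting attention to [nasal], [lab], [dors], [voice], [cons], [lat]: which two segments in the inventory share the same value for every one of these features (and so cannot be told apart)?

ʁ, ɟ

/ʁ/ (voiced uvular fricative) and /ɟ/ (voiced palatal stop) are both [−nasal], [−labial], [+dorsal], [+voice], [+consonantal], [−lateral], so none of the listed features separates them. (They do differ in [continuant], [high] and [back], which are not among the given features.) Every other pair in the inventory differs on at least one listed feature.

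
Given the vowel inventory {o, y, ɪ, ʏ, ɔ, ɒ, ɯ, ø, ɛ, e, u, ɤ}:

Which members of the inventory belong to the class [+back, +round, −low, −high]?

Eliminate segments failing any feature: /y, ɪ, ʏ, ø, ɛ, e/ are [−back]; /ɒ/ is [+low]; /ɯ, ɤ/ are [−round]; /u/ is [+high]. The remaining /o, ɔ/ satisfy [+back], [+round], [−low], [−high].

o, ɔ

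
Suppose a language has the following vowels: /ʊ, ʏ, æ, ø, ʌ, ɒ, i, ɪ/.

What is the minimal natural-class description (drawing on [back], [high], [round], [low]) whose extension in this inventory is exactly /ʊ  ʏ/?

/ʊ, ʏ/ are all [+high], [+round], and no other segment in the inventory matches both values. Dropping any one of them over-generates: [+round] alone would also admit /ø, ɒ/; [+high] alone would also admit /i, ɪ/. No other single listed feature picks out exactly this set either, so fewer than two features will not do.

[+high, +round]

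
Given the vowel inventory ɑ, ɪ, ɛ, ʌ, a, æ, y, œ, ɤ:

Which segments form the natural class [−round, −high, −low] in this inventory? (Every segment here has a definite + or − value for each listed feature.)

ɛ, ʌ, ɤ

Checking each segment against [−round], [−high], [−low]: /ɛ/ (mid front unrounded lax vowel), /ʌ/ (mid back unrounded lax vowel), /ɤ/ (mid back unrounded tense vowel) satisfy every feature; every other segment in the inventory fails at least one.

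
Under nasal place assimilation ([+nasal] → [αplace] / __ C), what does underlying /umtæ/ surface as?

[untæ]

The only nasal preceding a consonant is /m/ before /t/. /t/ is [+coronal], so /m/ → /n/, giving [untæ].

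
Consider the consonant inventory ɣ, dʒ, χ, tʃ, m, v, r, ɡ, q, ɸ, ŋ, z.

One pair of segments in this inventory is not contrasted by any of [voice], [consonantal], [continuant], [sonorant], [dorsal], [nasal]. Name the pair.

v, z

On the given features, /v/ and /z/ have an identical profile: [+voice], [+consonantal], [+continuant], [−sonorant], [−dorsal], [−nasal]. No other two segments in the inventory coincide on all 6 features. (They do differ in [labial] and [coronal], which are not among the given features.)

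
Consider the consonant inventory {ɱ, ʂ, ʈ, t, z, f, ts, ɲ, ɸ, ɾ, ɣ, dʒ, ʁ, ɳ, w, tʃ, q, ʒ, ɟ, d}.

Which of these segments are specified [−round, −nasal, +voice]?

Checking each segment against [−round], [−nasal], [+voice]: /z/ (voiced alveolar fricative), /ɾ/ (alveolar tap), /ɣ/ (voiced velar fricative), /dʒ/ (voiced postalveolar affricate), /ʁ/ (voiced uvular fricative), /ʒ/ (voiced postalveolar fricative), among others, satisfy every feature; every other segment in the inventory fails at least one.

z, ɾ, ɣ, dʒ, ʁ, ʒ, ɟ, d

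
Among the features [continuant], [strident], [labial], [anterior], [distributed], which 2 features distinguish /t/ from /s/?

The two segments share [−labial], [+anterior], [−distributed]. The only features from the list on which they differ: /t/ is [−continuant] while /s/ is [+continuant]; /t/ is [−strident] while /s/ is [+strident].

[continuant], [strident]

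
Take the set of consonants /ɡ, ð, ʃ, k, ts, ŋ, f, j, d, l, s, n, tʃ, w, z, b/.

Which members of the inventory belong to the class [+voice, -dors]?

Eliminate segments failing any feature: /ɡ, ŋ, j, w/ are [+dorsal]; /ʃ, k, ts, f, s, tʃ/ are [-voice]. The remaining /ð, d, l, n, z, b/ satisfy [+voice], [-dorsal].

ð, d, l, n, z, b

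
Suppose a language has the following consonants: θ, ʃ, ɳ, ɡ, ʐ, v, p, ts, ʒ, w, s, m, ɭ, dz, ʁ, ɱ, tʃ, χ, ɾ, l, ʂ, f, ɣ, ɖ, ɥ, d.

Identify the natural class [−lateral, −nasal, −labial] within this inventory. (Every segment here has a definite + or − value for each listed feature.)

θ, ʃ, ɡ, ʐ, ts, ʒ, s, dz, ʁ, tʃ, χ, ɾ, ʂ, ɣ, ɖ, d

Eliminate segments failing any feature: /ɳ, m, ɱ/ are [+nasal]; /v, p, w, f, ɥ/ are [+labial]; /ɭ, l/ are [+lateral]. The remaining /θ, ʃ, ɡ, ʐ, ts, ʒ, s, dz, ʁ, tʃ, χ, ɾ, ʂ, ɣ, ɖ, d/ satisfy [−lateral], [−nasal], [−labial].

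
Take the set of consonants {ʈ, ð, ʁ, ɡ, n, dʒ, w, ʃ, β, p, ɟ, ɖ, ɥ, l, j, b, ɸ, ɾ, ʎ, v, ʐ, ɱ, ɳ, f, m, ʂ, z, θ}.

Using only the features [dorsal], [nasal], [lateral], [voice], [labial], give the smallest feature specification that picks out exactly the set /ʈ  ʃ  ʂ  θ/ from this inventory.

Every target segment is [−voice], [−labial]; each remaining inventory member fails at least one of these. Each conjunct is needed — [−labial] alone would also admit /ð, ʁ, ɡ, n, …/; [−voice] alone would also admit /p, ɸ, f/ — and no other single listed feature has exactly this extension, so two is the minimum.

[−voice, −labial]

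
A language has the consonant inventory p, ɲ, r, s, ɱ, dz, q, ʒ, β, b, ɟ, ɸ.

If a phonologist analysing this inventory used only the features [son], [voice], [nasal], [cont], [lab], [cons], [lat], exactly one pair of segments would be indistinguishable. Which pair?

/ɟ/ (voiced palatal stop) and /dz/ (voiced alveolar affricate) are both [-sonorant], [+voice], [-nasal], [-continuant], [-labial], [+consonantal], [-lateral], so none of the listed features separates them. (They do differ in [strident], [delayed release] and [dorsal], which are not among the given features.) Every other pair in the inventory differs on at least one listed feature.

ɟ, dz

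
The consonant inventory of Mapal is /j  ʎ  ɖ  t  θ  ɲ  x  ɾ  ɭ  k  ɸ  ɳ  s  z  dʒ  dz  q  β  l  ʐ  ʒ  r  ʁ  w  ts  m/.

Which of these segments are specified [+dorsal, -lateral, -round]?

Checking each segment against [+dorsal], [-lateral], [-round]: /j/ (palatal glide), /ɲ/ (palatal nasal), /x/ (voiceless velar fricative), /k/ (voiceless velar stop), /q/ (voiceless uvular stop), /ʁ/ (voiced uvular fricative) satisfy every feature; every other segment in the inventory fails at least one.

j, ɲ, x, k, q, ʁ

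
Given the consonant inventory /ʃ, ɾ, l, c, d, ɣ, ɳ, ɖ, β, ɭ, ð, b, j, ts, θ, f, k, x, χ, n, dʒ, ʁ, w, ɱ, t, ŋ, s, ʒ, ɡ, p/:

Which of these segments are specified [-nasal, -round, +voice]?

ɾ, l, d, ɣ, ɖ, β, ɭ, ð, b, j, dʒ, ʁ, ʒ, ɡ

Checking each segment against [-nasal], [-round], [+voice]: /ɾ/ (alveolar tap), /l/ (alveolar lateral approximant), /d/ (voiced alveolar stop), /ɣ/ (voiced velar fricative), /ɖ/ (voiced retroflex stop), /β/ (voiced bilabial fricative), among others, satisfy every feature; every other segment in the inventory fails at least one.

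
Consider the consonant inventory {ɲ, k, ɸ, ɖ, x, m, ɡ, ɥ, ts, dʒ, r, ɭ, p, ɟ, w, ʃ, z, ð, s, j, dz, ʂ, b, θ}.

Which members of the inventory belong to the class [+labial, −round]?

ɸ, m, p, b

Checking each segment against [+labial], [−round]: /ɸ/ (voiceless bilabial fricative), /m/ (bilabial nasal), /p/ (voiceless bilabial stop), /b/ (voiced bilabial stop) satisfy every feature; every other segment in the inventory fails at least one.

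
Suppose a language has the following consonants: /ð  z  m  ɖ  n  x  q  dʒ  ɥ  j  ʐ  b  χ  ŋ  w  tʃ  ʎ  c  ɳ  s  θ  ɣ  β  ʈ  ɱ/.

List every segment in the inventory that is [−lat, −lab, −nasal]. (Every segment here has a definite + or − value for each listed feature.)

ð, z, ɖ, x, q, dʒ, j, ʐ, χ, tʃ, c, s, θ, ɣ, ʈ

Checking each segment against [−lateral], [−labial], [−nasal]: /ð/ (voiced dental fricative), /z/ (voiced alveolar fricative), /ɖ/ (voiced retroflex stop), /x/ (voiceless velar fricative), /q/ (voiceless uvular stop), /dʒ/ (voiced postalveolar affricate), among others, satisfy every feature; every other segment in the inventory fails at least one.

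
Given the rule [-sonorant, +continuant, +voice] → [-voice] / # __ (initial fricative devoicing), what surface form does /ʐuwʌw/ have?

Only the initial segment /ʐ/ is both word-initial and matches the structural description. It is a voiced retroflex fricative, so [-sonorant, +continuant, +voice] holds; changing it to [-voice] with all other features held fixed yields /ʂ/ (voiceless retroflex fricative). No other segment meets both the structural description and the environment, so the output is [ʂuwʌw].

[ʂuwʌw]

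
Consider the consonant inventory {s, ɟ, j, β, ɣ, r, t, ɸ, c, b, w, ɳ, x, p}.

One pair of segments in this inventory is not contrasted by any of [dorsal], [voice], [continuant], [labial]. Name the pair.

Both /j/ and /ɣ/ are [+dorsal], [+voice], [+continuant], [-labial]. Since the list omits [sonorant] and [back] — which do distinguish the palatal glide from the voiced velar fricative — this pair collapses; all other pairs remain distinct.

j, ɣ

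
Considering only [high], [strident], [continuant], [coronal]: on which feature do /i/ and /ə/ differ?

[high]

/i/ (high front unrounded tense vowel) and /ə/ (mid central vowel (schwa)) agree on [−strident], [+continuant], [−coronal]. They differ on [high] (/i/ [+], /ə/ [−]).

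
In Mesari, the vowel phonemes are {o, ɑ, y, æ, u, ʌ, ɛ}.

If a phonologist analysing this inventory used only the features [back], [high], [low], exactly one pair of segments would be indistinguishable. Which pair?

o, ʌ

On the given features, /o/ and /ʌ/ have an identical profile: [+back], [−high], [−low]. No other two segments in the inventory coincide on all 3 features. (They do differ in [labial], [round] and [tense], which are not among the given features.)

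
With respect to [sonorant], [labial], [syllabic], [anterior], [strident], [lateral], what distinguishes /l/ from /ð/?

[sonorant], [lateral]

The two segments share [−labial], [−syllabic], [+anterior], [−strident]. The only features from the list on which they differ: /l/ is [+sonorant] while /ð/ is [−sonorant]; /l/ is [+lateral] while /ð/ is [−lateral].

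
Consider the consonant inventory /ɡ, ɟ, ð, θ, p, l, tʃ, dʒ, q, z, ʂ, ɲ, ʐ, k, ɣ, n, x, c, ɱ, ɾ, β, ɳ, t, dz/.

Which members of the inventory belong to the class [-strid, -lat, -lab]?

Eliminate segments failing any feature: /p, ɱ, β/ are [+labial]; /l/ is [+lateral]; /tʃ, dʒ, z, ʂ, ʐ, dz/ are [+strident]. The remaining /ɡ, ɟ, ð, θ, q, ɲ, k, ɣ, n, x, c, ɾ, ɳ, t/ satisfy [-strident], [-lateral], [-labial].

ɡ, ɟ, ð, θ, q, ɲ, k, ɣ, n, x, c, ɾ, ɳ, t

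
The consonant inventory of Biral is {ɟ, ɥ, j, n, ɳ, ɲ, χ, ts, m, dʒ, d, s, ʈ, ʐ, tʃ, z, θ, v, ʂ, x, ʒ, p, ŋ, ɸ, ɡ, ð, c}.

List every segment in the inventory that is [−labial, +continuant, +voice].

j, ʐ, z, ʒ, ð

The [−labial] segments are /ɟ, j, n, ɳ, ɲ, χ, ts, dʒ, d, s, ʈ, ʐ, tʃ, z, θ, ʂ, x, ʒ, ŋ, ɡ, ð, c/.
Of those, [+continuant] gives /j, χ, s, ʐ, z, θ, ʂ, x, ʒ, ð/.
Then [+voice] leaves /j, ʐ, z, ʒ, ð/.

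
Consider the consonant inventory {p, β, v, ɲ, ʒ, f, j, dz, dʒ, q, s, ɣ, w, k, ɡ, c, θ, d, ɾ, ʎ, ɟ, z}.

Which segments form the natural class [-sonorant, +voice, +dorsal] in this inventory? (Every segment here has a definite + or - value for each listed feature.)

ɣ, ɡ, ɟ

Checking each segment against [-sonorant], [+voice], [+dorsal]: /ɣ/ (voiced velar fricative), /ɡ/ (voiced velar stop), /ɟ/ (voiced palatal stop) satisfy every feature; every other segment in the inventory fails at least one.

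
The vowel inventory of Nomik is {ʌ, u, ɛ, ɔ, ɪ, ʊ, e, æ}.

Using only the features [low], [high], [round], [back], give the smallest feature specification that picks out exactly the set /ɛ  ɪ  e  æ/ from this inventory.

The target set is precisely the extension of [-back] in this inventory.

[-back]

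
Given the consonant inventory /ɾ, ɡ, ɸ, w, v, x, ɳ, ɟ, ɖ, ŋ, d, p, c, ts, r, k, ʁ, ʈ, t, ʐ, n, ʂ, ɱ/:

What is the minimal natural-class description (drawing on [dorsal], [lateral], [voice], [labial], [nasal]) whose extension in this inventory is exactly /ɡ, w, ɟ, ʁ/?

Every target segment is [+voice], [-nasal], [+dorsal]; each remaining inventory member fails at least one of these. Each conjunct is needed — [-nasal, +dorsal] alone would also admit /x, c, k/; [+voice, +dorsal] alone would also admit /ŋ/; [+voice, -nasal] alone would also admit /ɾ, v, ɖ, d, …/ — and no other combination of two listed features has exactly this extension, so three is the minimum.

[+voice, -nasal, +dorsal]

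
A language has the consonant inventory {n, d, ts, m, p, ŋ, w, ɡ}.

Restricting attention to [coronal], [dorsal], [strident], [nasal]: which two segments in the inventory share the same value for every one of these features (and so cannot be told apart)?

w, ɡ

/w/ (labial-velar glide) and /ɡ/ (voiced velar stop) are both [-coronal], [+dorsal], [-strident], [-nasal], so none of the listed features separates them. (They do differ in [sonorant], [continuant], [labial] and [round], which are not among the given features.) Every other pair in the inventory differs on at least one listed feature.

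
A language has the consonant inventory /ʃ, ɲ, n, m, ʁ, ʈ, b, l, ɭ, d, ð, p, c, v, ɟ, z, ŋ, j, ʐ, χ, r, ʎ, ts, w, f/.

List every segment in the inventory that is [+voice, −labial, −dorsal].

Checking each segment against [+voice], [−labial], [−dorsal]: /n/ (alveolar nasal), /l/ (alveolar lateral approximant), /ɭ/ (retroflex lateral approximant), /d/ (voiced alveolar stop), /ð/ (voiced dental fricative), /z/ (voiced alveolar fricative), among others, satisfy every feature; every other segment in the inventory fails at least one.

n, l, ɭ, d, ð, z, ʐ, r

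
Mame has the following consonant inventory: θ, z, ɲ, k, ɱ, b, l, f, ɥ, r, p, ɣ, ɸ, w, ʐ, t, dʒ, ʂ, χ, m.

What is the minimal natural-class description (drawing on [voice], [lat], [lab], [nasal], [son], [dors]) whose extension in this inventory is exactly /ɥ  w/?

[+lab, +dors]

/ɥ, w/ are all [+labial], [+dorsal], and no other segment in the inventory matches both values. Dropping any one of them over-generates: [+dorsal] alone would also admit /ɲ, k, ɣ, χ/; [+labial] alone would also admit /ɱ, b, f, p, …/. No other single listed feature picks out exactly this set either, so fewer than two features will not do.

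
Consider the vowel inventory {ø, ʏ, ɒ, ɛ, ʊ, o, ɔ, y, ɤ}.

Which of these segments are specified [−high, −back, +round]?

ø

Eliminate segments failing any feature: /ʏ, ʊ, y/ are [+high]; /ɒ, o, ɔ, ɤ/ are [+back]; /ɛ/ is [−round]. The remaining /ø/ satisfy [−high], [−back], [+round].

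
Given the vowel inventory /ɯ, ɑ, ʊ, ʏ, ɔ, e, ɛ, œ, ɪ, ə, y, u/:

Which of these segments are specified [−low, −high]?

ɔ, e, ɛ, œ, ə

Checking each segment against [−low], [−high]: /ɔ/ (mid back rounded lax vowel), /e/ (mid front unrounded tense vowel), /ɛ/ (mid front unrounded lax vowel), /œ/ (mid front rounded lax vowel), /ə/ (mid central vowel (schwa)) satisfy every feature; every other segment in the inventory fails at least one.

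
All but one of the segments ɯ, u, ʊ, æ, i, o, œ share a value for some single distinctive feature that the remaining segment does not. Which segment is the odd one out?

æ

/i, o, u, œ, ʊ, ɯ/ are all [-low], but /æ/ (low front unrounded vowel) is [+low]. No other single segment can be removed to leave a set sharing one feature value that the removed segment lacks, so /æ/ is the odd one out.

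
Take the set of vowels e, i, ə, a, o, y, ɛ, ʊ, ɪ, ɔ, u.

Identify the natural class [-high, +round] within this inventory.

o, ɔ

Checking each segment against [-high], [+round]: /o/ (mid back rounded tense vowel), /ɔ/ (mid back rounded lax vowel) satisfy every feature; every other segment in the inventory fails at least one.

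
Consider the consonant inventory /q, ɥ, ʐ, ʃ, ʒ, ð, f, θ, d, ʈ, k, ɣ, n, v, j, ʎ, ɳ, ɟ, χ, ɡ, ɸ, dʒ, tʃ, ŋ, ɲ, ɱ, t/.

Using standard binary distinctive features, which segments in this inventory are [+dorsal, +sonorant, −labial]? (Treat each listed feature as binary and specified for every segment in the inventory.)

The [+dorsal] segments are /q, ɥ, k, ɣ, j, ʎ, ɟ, χ, ɡ, ŋ, ɲ/.
Within that set, [+sonorant] gives /ɥ, j, ʎ, ŋ, ɲ/.
Within that set, [−labial] leaves /j, ʎ, ŋ, ɲ/.

j, ʎ, ŋ, ɲ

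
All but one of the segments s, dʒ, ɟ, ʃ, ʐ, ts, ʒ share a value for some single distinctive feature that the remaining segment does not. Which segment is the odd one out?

The remaining segments after removing /ɟ/ share [+strident]; /ɟ/ (voiced palatal stop) is [-strident]. For every other candidate removal, the leftover set fails to share any single feature value that the removed segment lacks.

ɟ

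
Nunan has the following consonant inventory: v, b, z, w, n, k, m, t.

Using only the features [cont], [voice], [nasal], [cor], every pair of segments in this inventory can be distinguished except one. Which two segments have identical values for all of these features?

On the given features, /w/ and /v/ have an identical profile: [+continuant], [+voice], [−nasal], [−coronal]. No other two segments in the inventory coincide on all 4 features. (They do differ in [sonorant], [round] and [dorsal], which are not among the given features.)

w, v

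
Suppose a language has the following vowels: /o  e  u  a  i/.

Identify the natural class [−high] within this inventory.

The [−high] segments here are /o, e, a/; the remaining /u, i/ are [+high].

o, e, a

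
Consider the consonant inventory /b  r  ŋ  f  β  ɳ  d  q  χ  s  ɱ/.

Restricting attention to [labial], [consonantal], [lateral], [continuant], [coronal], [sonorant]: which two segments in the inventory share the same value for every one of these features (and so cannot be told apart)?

f, β

Both /f/ and /β/ are [+labial], [+consonantal], [-lateral], [+continuant], [-coronal], [-sonorant]. Since the list omits [voice] — which does distinguish the voiceless labiodental fricative from the voiced bilabial fricative — this pair collapses; all other pairs remain distinct.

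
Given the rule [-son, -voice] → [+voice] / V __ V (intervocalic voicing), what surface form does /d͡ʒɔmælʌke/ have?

/k/ satisfies [-son, -voice] and sits in V __ V. The [+voice] counterpart of the voiceless velar stop is /ɡ/. Other segments in /d͡ʒɔmælʌke/ either fail the structural description or are not in the environment, so the surface form is [d͡ʒɔmælʌɡe].

[d͡ʒɔmælʌɡe]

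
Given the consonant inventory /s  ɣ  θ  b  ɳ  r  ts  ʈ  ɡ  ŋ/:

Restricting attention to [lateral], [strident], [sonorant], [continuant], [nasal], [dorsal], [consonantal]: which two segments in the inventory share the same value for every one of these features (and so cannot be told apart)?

On the given features, /ʈ/ and /b/ have an identical profile: [-lateral], [-strident], [-sonorant], [-continuant], [-nasal], [-dorsal], [+consonantal]. No other two segments in the inventory coincide on all 7 features. (They do differ in [voice], [labial] and [coronal], which are not among the given features.)

ʈ, b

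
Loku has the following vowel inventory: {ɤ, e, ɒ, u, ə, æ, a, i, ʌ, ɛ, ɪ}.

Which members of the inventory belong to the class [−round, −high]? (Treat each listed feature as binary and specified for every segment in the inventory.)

Checking each segment against [−round], [−high]: /ɤ/ (mid back unrounded tense vowel), /e/ (mid front unrounded tense vowel), /ə/ (mid central vowel (schwa)), /æ/ (low front unrounded vowel), /a/ (low unrounded vowel), /ʌ/ (mid back unrounded lax vowel), among others, satisfy every feature; every other segment in the inventory fails at least one.

ɤ, e, ə, æ, a, ʌ, ɛ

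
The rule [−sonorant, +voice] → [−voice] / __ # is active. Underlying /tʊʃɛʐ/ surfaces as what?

[tʊʃɛʂ]

The only segment in the rule's environment that also matches [−sonorant, +voice] is /ʐ/. Applying [−voice] turns the voiced retroflex fricative into /ʂ/ (voiceless retroflex fricative), giving [tʊʃɛʂ].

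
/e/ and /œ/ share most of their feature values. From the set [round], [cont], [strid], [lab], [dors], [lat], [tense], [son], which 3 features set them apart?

/e/ (mid front unrounded tense vowel) and /œ/ (mid front rounded lax vowel) agree on [+continuant], [−strident], [+dorsal], [−lateral], [+sonorant]. They differ on [labial] (/e/ [−], /œ/ [+]), [round] (/e/ [−], /œ/ [+]), [tense] (/e/ [+], /œ/ [−]).

[labial], [round], [tense]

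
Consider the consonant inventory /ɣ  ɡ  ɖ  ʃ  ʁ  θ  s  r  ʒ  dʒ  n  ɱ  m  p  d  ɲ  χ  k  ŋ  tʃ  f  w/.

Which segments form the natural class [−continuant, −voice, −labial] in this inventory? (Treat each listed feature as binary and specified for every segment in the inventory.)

Checking each segment against [−continuant], [−voice], [−labial]: /k/ (voiceless velar stop), /tʃ/ (voiceless postalveolar affricate) satisfy every feature; every other segment in the inventory fails at least one.

k, tʃ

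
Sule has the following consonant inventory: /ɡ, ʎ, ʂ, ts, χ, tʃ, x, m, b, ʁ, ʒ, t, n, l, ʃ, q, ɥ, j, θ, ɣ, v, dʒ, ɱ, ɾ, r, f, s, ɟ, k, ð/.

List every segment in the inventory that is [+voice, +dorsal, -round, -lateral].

ɡ, ʁ, j, ɣ, ɟ

Eliminate segments failing any feature: /ʎ/ is [+lateral]; /ʂ, ts, χ, tʃ, x, t, ʃ, q, θ, f, s, k/ are [-voice]; /m, b, ʒ, n, l, v, dʒ, ɱ, ɾ, r, ð/ are [-dorsal]; /ɥ/ is [+round]. The remaining /ɡ, ʁ, j, ɣ, ɟ/ satisfy [+voice], [+dorsal], [-round], [-lateral].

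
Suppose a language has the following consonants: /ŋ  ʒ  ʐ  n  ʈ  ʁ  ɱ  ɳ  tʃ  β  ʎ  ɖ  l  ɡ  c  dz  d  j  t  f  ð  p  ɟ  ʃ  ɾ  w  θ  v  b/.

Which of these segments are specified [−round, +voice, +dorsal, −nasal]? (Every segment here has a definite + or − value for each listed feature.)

Eliminate segments failing any feature: /ŋ/ is [+nasal]; /ʒ, ʐ, n, ɱ, ɳ, β, ɖ, l, dz, d, ð, ɾ, v, b/ are [−dorsal]; /ʈ, tʃ, c, t, f, p, ʃ, θ/ are [−voice]; /w/ is [+round]. The remaining /ʁ, ʎ, ɡ, j, ɟ/ satisfy [−round], [+voice], [+dorsal], [−nasal].

ʁ, ʎ, ɡ, j, ɟ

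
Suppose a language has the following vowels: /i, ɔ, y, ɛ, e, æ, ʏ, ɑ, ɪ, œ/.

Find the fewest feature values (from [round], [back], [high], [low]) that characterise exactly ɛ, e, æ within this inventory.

[-high, -back, -round]

/ɛ, e, æ/ are all [-high], [-back], [-round], and no other segment in the inventory matches all three values. Dropping any one of them over-generates: [-back, -round] alone would also admit /i, ɪ/; [-high, -round] alone would also admit /ɑ/; [-high, -back] alone would also admit /œ/. No other combination of two listed features picks out exactly this set either, so fewer than three features will not do.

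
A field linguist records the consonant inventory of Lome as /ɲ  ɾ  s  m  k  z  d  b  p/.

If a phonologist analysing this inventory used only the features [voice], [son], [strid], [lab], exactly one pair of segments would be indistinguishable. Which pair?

ɲ, ɾ

On the given features, /ɲ/ and /ɾ/ have an identical profile: [+voice], [+sonorant], [-strident], [-labial]. No other two segments in the inventory coincide on all 4 features. (They do differ in [nasal] and [dorsal], which are not among the given features.)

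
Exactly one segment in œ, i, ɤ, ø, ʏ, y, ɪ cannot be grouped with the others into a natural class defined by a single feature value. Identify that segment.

[back] groups all but one: /y, œ, ʏ, ɪ, i, ø/ share [−back] while /ɤ/ (mid back unrounded tense vowel) alone is [+back]. Removing any other segment would not leave a single-feature class that excludes it.

ɤ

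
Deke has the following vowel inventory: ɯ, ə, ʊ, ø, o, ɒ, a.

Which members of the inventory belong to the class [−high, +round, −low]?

Checking each segment against [−high], [+round], [−low]: /ø/ (mid front rounded tense vowel), /o/ (mid back rounded tense vowel) satisfy every feature; every other segment in the inventory fails at least one.

ø, o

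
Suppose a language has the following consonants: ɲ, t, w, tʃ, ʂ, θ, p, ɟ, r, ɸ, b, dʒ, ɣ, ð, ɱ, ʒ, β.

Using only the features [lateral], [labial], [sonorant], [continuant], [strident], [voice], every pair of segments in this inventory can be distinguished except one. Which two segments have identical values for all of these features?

ɣ, ð

On the given features, /ɣ/ and /ð/ have an identical profile: [−lateral], [−labial], [−sonorant], [+continuant], [−strident], [+voice]. No other two segments in the inventory coincide on all 6 features. (They do differ in [coronal] and [dorsal], which are not among the given features.)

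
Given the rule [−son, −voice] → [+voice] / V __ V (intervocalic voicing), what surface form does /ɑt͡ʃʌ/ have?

[ɑd͡ʒʌ]

/t͡ʃ/ satisfies [−son, −voice] and sits in V __ V. The [+voice] counterpart of the voiceless postalveolar affricate is /d͡ʒ/. Other segments in /ɑt͡ʃʌ/ either fail the structural description or are not in the environment, so the surface form is [ɑd͡ʒʌ].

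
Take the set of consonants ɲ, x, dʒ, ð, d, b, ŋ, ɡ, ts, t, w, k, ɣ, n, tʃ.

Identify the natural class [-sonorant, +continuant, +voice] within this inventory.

ð, ɣ

Among the inventory, the [-sonorant] segments are /x, dʒ, ð, d, b, ɡ, ts, t, k, ɣ, tʃ/.
Then [+continuant] gives /x, ð, ɣ/.
Among these, [+voice] leaves /ð, ɣ/.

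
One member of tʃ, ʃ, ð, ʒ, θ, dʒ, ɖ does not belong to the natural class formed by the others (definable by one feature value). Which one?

The remaining segments after removing /ɖ/ share [+distributed]; /ɖ/ (voiced retroflex stop) is [−distributed]. For every other candidate removal, the leftover set fails to share any single feature value that the removed segment lacks.

ɖ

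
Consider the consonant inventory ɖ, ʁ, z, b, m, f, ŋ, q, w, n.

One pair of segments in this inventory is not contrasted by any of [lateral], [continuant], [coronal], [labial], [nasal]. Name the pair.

Both /w/ and /f/ are [−lateral], [+continuant], [−coronal], [+labial], [−nasal]. Since the list omits [sonorant], [voice], [round] and [dorsal] — which do distinguish the labial-velar glide from the voiceless labiodental fricative — this pair collapses; all other pairs remain distinct.

w, f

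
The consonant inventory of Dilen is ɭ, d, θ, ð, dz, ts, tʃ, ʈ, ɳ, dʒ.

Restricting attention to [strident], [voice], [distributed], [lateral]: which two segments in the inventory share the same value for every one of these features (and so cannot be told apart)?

Both /ɳ/ and /d/ are [-strident], [+voice], [-distributed], [-lateral]. Since the list omits [sonorant], [nasal] and [anterior] — which do distinguish the retroflex nasal from the voiced alveolar stop — this pair collapses; all other pairs remain distinct.

ɳ, d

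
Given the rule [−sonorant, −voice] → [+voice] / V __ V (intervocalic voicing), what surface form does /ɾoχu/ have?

/χ/ satisfies [−sonorant, −voice] and sits in V __ V. The [+voice] counterpart of the voiceless uvular fricative is /ʁ/. Other segments in /ɾoχu/ either fail the structural description or are not in the environment, so the surface form is [ɾoʁu].

[ɾoʁu]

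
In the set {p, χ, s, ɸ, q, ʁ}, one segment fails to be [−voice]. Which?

/ʁ/ is the voiced uvular fricative, which is [+voice]; the rest — /s, ɸ, q, p, χ/ — are [−voice].

ʁ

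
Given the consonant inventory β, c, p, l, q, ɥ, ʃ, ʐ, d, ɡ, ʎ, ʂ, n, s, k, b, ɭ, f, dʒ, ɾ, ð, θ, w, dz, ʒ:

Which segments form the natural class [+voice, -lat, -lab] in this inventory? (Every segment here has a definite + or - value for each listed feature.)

ʐ, d, ɡ, n, dʒ, ɾ, ð, dz, ʒ

Eliminate segments failing any feature: /β, ɥ, b, w/ are [+labial]; /c, p, q, ʃ, ʂ, s, k, f, θ/ are [-voice]; /l, ʎ, ɭ/ are [+lateral]. The remaining /ʐ, d, ɡ, n, dʒ, ɾ, ð, dz, ʒ/ satisfy [+voice], [-lateral], [-labial].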